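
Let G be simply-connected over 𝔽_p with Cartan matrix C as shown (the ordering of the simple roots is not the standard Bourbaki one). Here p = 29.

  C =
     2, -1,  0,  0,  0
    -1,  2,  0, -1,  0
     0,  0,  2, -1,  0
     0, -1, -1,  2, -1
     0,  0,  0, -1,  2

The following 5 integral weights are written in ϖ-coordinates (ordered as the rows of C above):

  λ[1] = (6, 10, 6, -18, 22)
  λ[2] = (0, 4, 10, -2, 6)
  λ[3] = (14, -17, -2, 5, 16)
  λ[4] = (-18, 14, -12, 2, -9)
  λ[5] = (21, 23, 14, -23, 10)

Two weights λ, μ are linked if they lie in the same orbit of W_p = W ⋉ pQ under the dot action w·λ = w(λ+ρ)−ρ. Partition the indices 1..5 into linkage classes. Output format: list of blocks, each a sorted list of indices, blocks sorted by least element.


D_5 Cartan matrix, 5 simple roots permuted; ρ=(1,1,1,1,1).

W_29-reps of the 5 weights in Ā_29 (same 5-coord order as C):

  1: (1, 4, 10, 1, 6);  2: (1, 4, 10, 1, 6);  3: (1, 4, 10, 1, 6);  4: (1, 0, 8, 2, 5);  5: (1, 4, 10, 1, 6)

2 distinct reps among the 5 weights ⇒ 2 W_29-linkage classes:

[[1, 2, 3, 5], [4]]


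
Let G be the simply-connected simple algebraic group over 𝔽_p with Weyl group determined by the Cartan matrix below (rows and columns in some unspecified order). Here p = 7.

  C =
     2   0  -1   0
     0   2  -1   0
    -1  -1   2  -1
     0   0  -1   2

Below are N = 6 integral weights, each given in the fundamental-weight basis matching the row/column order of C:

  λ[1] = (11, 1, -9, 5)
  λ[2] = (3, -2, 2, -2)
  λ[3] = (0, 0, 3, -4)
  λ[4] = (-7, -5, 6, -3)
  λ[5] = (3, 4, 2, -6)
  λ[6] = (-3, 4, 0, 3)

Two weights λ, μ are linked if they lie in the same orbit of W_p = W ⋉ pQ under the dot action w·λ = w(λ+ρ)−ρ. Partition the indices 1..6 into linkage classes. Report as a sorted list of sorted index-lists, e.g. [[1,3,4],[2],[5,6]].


C ↔ D_4 under row/col permutation; |W(D_4)| = 192.

Alcove-folded reps (p=7, 6 weights, presented ϖ-order):

  1: (1, 1, 1, 3) · 2: (4, 1, 0, 1) · 3: (1, 1, 1, 3) · 4: (1, 1, 1, 3) · 5: (1, 0, 2, 0) · 6: (1, 2, 1, 1)

Linkage partition of the 6 weights (4 classes, p=7):

[[1, 3, 4], [2], [5], [6]]


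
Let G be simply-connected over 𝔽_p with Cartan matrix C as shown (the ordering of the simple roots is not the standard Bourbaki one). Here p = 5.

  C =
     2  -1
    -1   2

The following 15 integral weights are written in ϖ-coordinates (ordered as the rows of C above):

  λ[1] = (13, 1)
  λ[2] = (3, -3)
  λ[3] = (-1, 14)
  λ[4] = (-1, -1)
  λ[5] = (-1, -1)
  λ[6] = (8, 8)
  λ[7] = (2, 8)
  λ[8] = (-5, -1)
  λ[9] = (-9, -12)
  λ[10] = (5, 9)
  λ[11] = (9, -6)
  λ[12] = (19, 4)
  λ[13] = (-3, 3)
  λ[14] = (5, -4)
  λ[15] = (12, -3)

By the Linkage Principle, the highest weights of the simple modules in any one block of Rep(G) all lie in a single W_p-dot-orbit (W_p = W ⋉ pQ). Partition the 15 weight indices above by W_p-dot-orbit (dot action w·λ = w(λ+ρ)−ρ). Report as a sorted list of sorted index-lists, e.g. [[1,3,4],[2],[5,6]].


C ↔ A_2 under row/col permutation; |W(A_2)| = 6.

Folding the 15 weights λ_j+ρ into Ā_5 (reps in the given 2-coord order):

  λ_1+ρ ↦ (1, 1) · λ_2+ρ ↦ (2, 2) · λ_3+ρ ↦ (0, 0) · λ_4+ρ ↦ (0, 0) · λ_5+ρ ↦ (0, 0) · λ_6+ρ ↦ (1, 1) · λ_7+ρ ↦ (2, 2) · λ_8+ρ ↦ (0, 4) · λ_9+ρ ↦ (1, 1) · λ_10+ρ ↦ (0, 4) · λ_11+ρ ↦ (0, 0) · λ_12+ρ ↦ (0, 0) · λ_13+ρ ↦ (2, 2) · λ_14+ρ ↦ (2, 2) · λ_15+ρ ↦ (2, 2)

The 15 indices split into 4 linkage classes (same alcove rep ⇔ same W_5-dot-orbit):

[[1, 6, 9], [2, 7, 13, 14, 15], [3, 4, 5, 11, 12], [8, 10]]


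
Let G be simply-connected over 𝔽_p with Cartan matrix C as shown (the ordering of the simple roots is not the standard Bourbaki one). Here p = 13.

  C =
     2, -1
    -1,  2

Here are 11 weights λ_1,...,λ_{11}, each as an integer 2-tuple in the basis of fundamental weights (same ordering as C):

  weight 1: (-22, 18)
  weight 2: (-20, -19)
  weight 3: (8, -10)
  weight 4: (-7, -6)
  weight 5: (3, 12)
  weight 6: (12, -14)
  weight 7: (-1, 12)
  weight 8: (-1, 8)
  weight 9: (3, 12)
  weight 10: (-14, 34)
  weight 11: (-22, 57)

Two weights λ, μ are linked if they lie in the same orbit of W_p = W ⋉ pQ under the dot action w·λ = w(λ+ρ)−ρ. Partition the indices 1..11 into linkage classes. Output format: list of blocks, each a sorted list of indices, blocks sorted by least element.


Root system A_2: the 2×2 matrix C matches after relabeling.

Alcove-folded reps (p=13, 11 weights, presented ϖ-order):

  [1] (5, 6)
  [2] (5, 6)
  [3] (0, 9)
  [4] (5, 6)
  [5] (0, 9)
  [6] (0, 13)
  [7] (0, 13)
  [8] (0, 9)
  [9] (0, 9)
  [10] (0, 9)
  [11] (5, 6)

The 11 indices split into 3 linkage classes (same alcove rep ⇔ same W_13-dot-orbit):

[[1, 2, 4, 11], [3, 5, 8, 9, 10], [6, 7]]


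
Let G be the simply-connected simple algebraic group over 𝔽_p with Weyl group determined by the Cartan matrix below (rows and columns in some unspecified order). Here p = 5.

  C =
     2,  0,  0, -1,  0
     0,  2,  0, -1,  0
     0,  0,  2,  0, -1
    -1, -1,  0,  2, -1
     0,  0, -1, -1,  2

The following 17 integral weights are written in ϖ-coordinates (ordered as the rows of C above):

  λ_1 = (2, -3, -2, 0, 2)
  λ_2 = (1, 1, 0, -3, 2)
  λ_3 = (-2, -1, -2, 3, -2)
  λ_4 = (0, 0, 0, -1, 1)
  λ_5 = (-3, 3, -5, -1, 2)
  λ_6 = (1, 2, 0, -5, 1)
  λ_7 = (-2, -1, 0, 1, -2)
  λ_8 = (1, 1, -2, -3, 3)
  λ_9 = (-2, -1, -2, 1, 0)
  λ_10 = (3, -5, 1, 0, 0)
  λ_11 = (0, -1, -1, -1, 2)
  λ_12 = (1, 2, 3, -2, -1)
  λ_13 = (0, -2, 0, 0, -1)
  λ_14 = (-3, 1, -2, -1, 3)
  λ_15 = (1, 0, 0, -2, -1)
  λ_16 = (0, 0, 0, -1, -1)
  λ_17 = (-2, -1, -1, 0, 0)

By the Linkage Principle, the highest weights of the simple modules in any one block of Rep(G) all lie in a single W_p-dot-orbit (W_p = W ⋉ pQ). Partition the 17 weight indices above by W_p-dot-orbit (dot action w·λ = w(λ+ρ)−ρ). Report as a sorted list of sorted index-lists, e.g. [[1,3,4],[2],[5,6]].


Dynkin diagram of C (from the 8 off-diagonal −1 entries): D_5.

W_5-reps of the 17 weights in Ā_5 (same 5-coord order as C):

    1: (1, 0, 1, 1, 0)
    2: (0, 0, 0, 1, 1)
    3: (1, 0, 1, 1, 0)
    4: (1, 1, 1, 0, 0)
    5: (1, 1, 1, 0, 0)
    6: (1, 0, 1, 1, 0)
    7: (1, 0, 0, 0, 1)
    8: (0, 0, 0, 1, 1)
    9: (1, 0, 1, 1, 0)
    10: (1, 1, 1, 0, 0)
    11: (1, 0, 0, 0, 1)
    12: (1, 0, 1, 1, 0)
    13: (1, 1, 1, 0, 0)
    14: (0, 0, 0, 1, 1)
    15: (1, 0, 0, 0, 1)
    16: (1, 1, 1, 0, 0)
    17: (1, 0, 0, 0, 1)

The 17 indices split into 4 linkage classes (same alcove rep ⇔ same W_5-dot-orbit):

[[1, 3, 6, 9, 12], [2, 8, 14], [4, 5, 10, 13, 16], [7, 11, 15, 17]]


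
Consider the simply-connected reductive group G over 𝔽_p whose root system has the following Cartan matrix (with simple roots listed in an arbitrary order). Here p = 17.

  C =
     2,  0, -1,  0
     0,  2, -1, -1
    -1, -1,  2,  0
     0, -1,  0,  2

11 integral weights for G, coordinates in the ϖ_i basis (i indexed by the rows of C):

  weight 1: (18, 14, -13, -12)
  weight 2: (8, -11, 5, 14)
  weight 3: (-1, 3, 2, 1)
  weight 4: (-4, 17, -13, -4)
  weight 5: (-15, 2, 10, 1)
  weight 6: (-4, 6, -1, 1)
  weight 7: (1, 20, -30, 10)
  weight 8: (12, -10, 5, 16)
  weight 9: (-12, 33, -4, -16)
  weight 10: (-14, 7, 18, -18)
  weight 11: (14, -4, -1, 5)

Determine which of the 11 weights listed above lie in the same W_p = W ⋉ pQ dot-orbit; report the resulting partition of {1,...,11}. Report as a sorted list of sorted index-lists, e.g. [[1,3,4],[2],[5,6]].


Dynkin diagram of C (from the 6 off-diagonal −1 entries): A_4.

Each λ_j+ρ reduced to Ā_17; 4-tuples below use C's row order:

  λ_1 → (2, 6, 4, 2);  λ_2 → (2, 6, 4, 2);  λ_3 → (0, 4, 3, 2);  λ_4 → (11, 0, 3, 2);  λ_5 → (11, 0, 3, 2);  λ_6 → (0, 4, 3, 2);  λ_7 → (2, 6, 4, 2);  λ_8 → (0, 4, 3, 2);  λ_9 → (11, 0, 3, 2);  λ_10 → (0, 4, 3, 2);  λ_11 → (11, 0, 3, 2)

3 distinct reps among the 11 weights ⇒ 3 W_17-linkage classes:

[[1, 2, 7], [3, 6, 8, 10], [4, 5, 9, 11]]


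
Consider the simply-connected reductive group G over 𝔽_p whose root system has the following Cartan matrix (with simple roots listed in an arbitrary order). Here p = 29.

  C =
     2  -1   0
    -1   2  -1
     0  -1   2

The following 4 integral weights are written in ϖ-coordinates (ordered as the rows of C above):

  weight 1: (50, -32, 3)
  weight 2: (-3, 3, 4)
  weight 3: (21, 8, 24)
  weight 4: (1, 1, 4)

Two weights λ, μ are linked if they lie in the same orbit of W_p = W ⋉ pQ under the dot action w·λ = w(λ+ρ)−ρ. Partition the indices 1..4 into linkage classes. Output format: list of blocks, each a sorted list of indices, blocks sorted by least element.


Dynkin diagram of C (from the 4 off-diagonal −1 entries): A_3.

Ā_29 reps of the 4 weights (A_3, coords as presented):

  λ_1+ρ ↦ (2, 2, 5);  λ_2+ρ ↦ (2, 2, 5);  λ_3+ρ ↦ (5, 2, 2);  λ_4+ρ ↦ (2, 2, 5)

Linkage partition of the 4 weights (2 classes, p=29):

[[1, 2, 4], [3]]


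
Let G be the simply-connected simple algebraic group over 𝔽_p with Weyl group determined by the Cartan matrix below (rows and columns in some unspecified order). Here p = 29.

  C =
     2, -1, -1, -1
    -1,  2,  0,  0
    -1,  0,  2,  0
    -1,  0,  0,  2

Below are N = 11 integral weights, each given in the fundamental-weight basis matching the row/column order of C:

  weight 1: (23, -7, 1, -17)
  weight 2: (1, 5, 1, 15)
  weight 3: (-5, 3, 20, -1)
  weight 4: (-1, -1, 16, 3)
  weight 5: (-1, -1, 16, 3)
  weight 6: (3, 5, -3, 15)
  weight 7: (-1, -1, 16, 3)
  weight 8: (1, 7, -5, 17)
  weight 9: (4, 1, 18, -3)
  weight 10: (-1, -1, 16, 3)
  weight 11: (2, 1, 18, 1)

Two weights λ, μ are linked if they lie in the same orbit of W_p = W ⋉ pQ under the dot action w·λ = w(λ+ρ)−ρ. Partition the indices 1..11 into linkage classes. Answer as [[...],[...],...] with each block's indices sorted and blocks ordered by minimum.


Dynkin diagram of C (from the 6 off-diagonal −1 entries): D_4.

W_29-reps of the 11 weights in Ā_29 (same 4-coord order as C):

  λ_1 → (2, 6, 2, 16)
  λ_2 → (2, 6, 2, 16)
  λ_3 → (0, 0, 17, 4)
  λ_4 → (0, 0, 17, 4)
  λ_5 → (0, 0, 17, 4)
  λ_6 → (2, 6, 2, 16)
  λ_7 → (0, 0, 17, 4)
  λ_8 → (2, 6, 2, 16)
  λ_9 → (3, 2, 19, 2)
  λ_10 → (0, 0, 17, 4)
  λ_11 → (3, 2, 19, 2)

Partition of {1..11} into 3 W_29-dot-orbits:

[[1, 2, 6, 8], [3, 4, 5, 7, 10], [9, 11]]


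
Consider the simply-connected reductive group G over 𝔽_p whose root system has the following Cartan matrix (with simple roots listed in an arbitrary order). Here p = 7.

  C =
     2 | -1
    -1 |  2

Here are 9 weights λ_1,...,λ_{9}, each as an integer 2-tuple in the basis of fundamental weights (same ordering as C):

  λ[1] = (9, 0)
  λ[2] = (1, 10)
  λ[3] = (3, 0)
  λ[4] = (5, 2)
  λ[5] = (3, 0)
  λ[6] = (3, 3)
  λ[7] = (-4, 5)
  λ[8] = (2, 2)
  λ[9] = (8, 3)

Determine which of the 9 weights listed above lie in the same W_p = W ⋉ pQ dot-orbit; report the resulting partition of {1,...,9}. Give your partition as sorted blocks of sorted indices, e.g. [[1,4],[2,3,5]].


A_2 Cartan matrix, 2 simple roots permuted; ρ=(1,1).

λ_j+ρ reflected into Ā_7 (⟨·,θ^∨⟩≤7); 2-tuples as given:

  [1] (3, 3) · [2] (4, 1) · [3] (4, 1) · [4] (4, 1) · [5] (4, 1) · [6] (3, 3) · [7] (3, 3) · [8] (3, 3) · [9] (1, 2)

Grouping the 9 weights by Ā_7-representative: 3 linkage classes.

[[1, 6, 7, 8], [2, 3, 4, 5], [9]]


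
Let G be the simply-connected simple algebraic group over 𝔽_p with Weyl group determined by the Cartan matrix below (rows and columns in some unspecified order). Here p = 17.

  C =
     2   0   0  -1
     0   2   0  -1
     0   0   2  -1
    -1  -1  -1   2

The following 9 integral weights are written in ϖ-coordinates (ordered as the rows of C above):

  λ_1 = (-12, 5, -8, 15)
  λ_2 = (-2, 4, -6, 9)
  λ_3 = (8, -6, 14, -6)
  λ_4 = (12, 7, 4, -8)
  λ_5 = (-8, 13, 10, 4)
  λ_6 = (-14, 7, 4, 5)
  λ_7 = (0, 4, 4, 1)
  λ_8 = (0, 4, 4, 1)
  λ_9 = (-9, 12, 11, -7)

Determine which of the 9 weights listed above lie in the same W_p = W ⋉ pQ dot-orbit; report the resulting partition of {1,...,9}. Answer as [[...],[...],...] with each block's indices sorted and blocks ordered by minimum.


Cartan matrix: type D_4 (|W|=192); un-permuting the 4 rows.

Each λ_j+ρ reduced to Ā_17; 4-tuples below use C's row order:

  λ_1+ρ ↦ (6, 1, 2, 3) · λ_2+ρ ↦ (1, 5, 5, 2) · λ_3+ρ ↦ (1, 5, 5, 2) · λ_4+ρ ↦ (6, 1, 2, 3) · λ_5+ρ ↦ (6, 1, 2, 3) · λ_6+ρ ↦ (6, 1, 2, 3) · λ_7+ρ ↦ (1, 5, 5, 2) · λ_8+ρ ↦ (1, 5, 5, 2) · λ_9+ρ ↦ (6, 1, 2, 3)

Partition of {1..9} into 2 W_17-dot-orbits:

[[1, 4, 5, 6, 9], [2, 3, 7, 8]]


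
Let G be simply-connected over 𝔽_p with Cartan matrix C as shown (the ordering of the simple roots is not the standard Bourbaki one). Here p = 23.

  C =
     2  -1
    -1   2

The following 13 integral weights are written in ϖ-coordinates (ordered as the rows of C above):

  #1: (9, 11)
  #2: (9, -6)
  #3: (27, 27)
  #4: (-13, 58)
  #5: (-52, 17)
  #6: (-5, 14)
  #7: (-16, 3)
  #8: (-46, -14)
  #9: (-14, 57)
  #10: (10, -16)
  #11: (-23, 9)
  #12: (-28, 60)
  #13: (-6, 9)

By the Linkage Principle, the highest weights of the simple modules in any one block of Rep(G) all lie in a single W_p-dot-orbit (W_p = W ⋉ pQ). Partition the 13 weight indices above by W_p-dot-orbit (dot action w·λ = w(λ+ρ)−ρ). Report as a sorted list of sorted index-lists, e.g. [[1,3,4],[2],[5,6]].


Cartan matrix: type A_2 (|W|=6); un-permuting the 2 rows.

λ_j+ρ reflected into Ā_23 (⟨·,θ^∨⟩≤23); 2-tuples as given:

  λ_1 → (10, 12);  λ_2 → (5, 5);  λ_3 → (5, 5);  λ_4 → (10, 12);  λ_5 → (5, 5);  λ_6 → (4, 11);  λ_7 → (4, 11);  λ_8 → (10, 12);  λ_9 → (10, 12);  λ_10 → (4, 11);  λ_11 → (10, 12);  λ_12 → (4, 11);  λ_13 → (5, 5)

These 13 weights hit 3 W_23-dot-orbits; sizes (5, 4, 4):

[[1, 4, 8, 9, 11], [2, 3, 5, 13], [6, 7, 10, 12]]


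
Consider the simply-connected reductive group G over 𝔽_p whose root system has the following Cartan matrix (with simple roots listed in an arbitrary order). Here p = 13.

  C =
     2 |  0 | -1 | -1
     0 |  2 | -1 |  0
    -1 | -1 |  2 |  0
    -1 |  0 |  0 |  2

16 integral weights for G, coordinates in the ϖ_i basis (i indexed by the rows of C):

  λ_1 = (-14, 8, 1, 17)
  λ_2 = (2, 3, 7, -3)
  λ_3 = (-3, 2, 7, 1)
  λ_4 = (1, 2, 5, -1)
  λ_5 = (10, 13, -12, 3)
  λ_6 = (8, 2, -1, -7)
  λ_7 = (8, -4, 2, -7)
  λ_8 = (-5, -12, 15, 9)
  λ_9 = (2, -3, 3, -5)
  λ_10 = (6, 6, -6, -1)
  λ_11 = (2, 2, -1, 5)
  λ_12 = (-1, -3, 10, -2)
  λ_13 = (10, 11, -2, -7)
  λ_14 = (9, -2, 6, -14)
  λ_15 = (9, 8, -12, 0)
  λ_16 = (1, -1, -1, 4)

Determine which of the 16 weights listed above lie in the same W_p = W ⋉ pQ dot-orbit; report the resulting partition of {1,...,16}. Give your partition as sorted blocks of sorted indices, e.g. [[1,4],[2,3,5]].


C ↔ A_4 under row/col permutation; |W(A_4)| = 120.

λ_j+ρ reflected into Ā_13 (⟨·,θ^∨⟩≤13); 4-tuples as given:

  λ_1 → (2, 3, 6, 0) · λ_2 → (1, 2, 8, 0) · λ_3 → (2, 3, 6, 0) · λ_4 → (2, 3, 6, 0) · λ_5 → (1, 2, 8, 0) · λ_6 → (3, 3, 0, 6) · λ_7 → (3, 3, 0, 6) · λ_8 → (1, 2, 1, 3) · λ_9 → (1, 2, 1, 3) · λ_10 → (2, 2, 5, 0) · λ_11 → (3, 3, 0, 6) · λ_12 → (1, 2, 8, 0) · λ_13 → (1, 2, 1, 3) · λ_14 → (3, 3, 0, 6) · λ_15 → (1, 2, 8, 0) · λ_16 → (2, 0, 0, 5)

Partition of {1..16} into 6 W_13-dot-orbits:

[[1, 3, 4], [2, 5, 12, 15], [6, 7, 11, 14], [8, 9, 13], [10], [16]]


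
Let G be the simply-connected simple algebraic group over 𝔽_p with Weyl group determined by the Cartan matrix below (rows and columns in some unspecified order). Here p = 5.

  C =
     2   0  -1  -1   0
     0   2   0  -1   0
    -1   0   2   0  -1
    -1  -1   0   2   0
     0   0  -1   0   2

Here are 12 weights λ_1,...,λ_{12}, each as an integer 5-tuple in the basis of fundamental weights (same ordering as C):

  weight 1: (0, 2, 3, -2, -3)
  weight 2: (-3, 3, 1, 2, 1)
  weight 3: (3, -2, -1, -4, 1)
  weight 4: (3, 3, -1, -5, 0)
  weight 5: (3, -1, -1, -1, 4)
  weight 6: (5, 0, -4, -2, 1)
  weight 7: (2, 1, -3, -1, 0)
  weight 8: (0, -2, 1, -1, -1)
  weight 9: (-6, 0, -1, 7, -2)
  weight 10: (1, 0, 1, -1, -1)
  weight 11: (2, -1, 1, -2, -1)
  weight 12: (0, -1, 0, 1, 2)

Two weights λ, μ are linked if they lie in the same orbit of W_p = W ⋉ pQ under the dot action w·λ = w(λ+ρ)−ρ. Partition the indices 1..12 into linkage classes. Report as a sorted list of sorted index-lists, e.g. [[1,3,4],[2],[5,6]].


Type A_5, rank 5, |W|=720; reorder rows/cols to standard.

W_5-reps of the 12 weights in Ā_5 (same 5-coord order as C):

    λ_1+ρ ↦ (0, 0, 2, 1, 0)
    λ_2+ρ ↦ (0, 0, 2, 1, 0)
    λ_3+ρ ↦ (0, 2, 0, 1, 1)
    λ_4+ρ ↦ (0, 0, 0, 4, 1)
    λ_5+ρ ↦ (0, 0, 0, 4, 1)
    λ_6+ρ ↦ (2, 1, 2, 0, 0)
    λ_7+ρ ↦ (1, 2, 1, 0, 1)
    λ_8+ρ ↦ (0, 0, 2, 1, 0)
    λ_9+ρ ↦ (0, 2, 0, 1, 1)
    λ_10+ρ ↦ (2, 1, 2, 0, 0)
    λ_11+ρ ↦ (2, 1, 2, 0, 0)
    λ_12+ρ ↦ (1, 2, 1, 0, 1)

These 12 weights hit 5 W_5-dot-orbits; sizes (3, 2, 2, 3, 2):

[[1, 2, 8], [3, 9], [4, 5], [6, 10, 11], [7, 12]]


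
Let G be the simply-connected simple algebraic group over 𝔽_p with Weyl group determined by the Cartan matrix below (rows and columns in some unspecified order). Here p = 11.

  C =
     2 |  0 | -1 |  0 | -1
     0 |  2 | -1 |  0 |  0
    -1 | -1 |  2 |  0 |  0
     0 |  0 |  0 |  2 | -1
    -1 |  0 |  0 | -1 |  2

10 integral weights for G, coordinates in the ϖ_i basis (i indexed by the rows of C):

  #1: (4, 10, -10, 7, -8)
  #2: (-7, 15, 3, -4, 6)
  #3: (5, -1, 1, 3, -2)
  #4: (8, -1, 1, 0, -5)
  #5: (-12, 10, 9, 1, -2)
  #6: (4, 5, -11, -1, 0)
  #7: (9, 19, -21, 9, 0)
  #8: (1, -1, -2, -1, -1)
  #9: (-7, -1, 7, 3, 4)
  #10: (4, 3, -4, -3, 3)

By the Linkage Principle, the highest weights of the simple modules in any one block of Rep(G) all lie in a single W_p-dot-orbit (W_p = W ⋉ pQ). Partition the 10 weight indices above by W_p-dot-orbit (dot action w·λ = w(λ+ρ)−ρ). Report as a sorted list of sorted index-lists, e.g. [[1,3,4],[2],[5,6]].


Cartan matrix: type A_5 (|W|=720); un-permuting the 5 rows.

λ_j+ρ reflected into Ā_11 (⟨·,θ^∨⟩≤11); 5-tuples as given:

    [1] (5, 0, 2, 3, 1)
    [2] (2, 1, 3, 2, 2)
    [3] (5, 0, 2, 3, 1)
    [4] (5, 0, 2, 3, 1)
    [5] (1, 1, 0, 0, 0)
    [6] (1, 4, 1, 4, 0)
    [7] (1, 1, 0, 0, 0)
    [8] (1, 1, 0, 0, 0)
    [9] (5, 0, 2, 3, 1)
    [10] (2, 1, 3, 2, 2)

The 10 indices split into 4 linkage classes (same alcove rep ⇔ same W_11-dot-orbit):

[[1, 3, 4, 9], [2, 10], [5, 7, 8], [6]]


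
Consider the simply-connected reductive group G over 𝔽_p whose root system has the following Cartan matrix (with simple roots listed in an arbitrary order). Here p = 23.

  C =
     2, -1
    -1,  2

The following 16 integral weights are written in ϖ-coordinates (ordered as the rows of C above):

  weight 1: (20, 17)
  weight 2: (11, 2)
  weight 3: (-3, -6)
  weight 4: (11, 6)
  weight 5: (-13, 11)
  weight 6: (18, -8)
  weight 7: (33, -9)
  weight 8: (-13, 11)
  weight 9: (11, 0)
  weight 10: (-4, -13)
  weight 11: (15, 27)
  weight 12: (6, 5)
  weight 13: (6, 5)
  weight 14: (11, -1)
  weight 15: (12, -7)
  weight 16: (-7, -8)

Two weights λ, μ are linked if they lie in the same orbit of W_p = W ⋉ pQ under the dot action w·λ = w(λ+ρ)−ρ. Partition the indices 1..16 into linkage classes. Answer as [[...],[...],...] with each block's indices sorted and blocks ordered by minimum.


C ↔ A_2 under row/col permutation; |W(A_2)| = 6.

Ā_23 reps of the 16 weights (A_2, coords as presented):

  λ_1 → (5, 2);  λ_2 → (12, 3);  λ_3 → (5, 2);  λ_4 → (12, 7);  λ_5 → (12, 0);  λ_6 → (12, 7);  λ_7 → (12, 3);  λ_8 → (12, 0);  λ_9 → (12, 1);  λ_10 → (12, 3);  λ_11 → (5, 2);  λ_12 → (7, 6);  λ_13 → (7, 6);  λ_14 → (12, 0);  λ_15 → (7, 6);  λ_16 → (7, 6)

The 16 indices split into 6 linkage classes (same alcove rep ⇔ same W_23-dot-orbit):

[[1, 3, 11], [2, 7, 10], [4, 6], [5, 8, 14], [9], [12, 13, 15, 16]]


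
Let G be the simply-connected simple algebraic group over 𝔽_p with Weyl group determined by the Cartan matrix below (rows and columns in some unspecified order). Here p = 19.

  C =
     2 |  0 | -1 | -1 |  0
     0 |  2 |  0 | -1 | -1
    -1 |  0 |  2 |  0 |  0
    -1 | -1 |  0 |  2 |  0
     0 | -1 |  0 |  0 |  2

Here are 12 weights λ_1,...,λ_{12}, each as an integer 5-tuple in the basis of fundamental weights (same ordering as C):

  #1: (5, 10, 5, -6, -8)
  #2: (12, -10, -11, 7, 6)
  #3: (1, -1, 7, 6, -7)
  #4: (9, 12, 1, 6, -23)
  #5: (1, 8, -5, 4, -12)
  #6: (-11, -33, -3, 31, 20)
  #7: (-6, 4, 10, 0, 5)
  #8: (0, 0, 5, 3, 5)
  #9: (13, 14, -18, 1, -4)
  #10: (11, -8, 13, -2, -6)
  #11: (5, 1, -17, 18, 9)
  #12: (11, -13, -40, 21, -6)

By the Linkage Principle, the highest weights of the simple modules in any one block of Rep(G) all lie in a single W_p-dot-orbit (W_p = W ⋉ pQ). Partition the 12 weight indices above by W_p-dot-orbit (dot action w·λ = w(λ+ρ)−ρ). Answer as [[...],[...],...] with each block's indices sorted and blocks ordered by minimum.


C ↔ A_5 under row/col permutation; |W(A_5)| = 720.

Each λ_j+ρ reduced to Ā_19; 5-tuples below use C's row order:

    λ_1 → (1, 1, 6, 4, 6)
    λ_2 → (2, 6, 8, 1, 0)
    λ_3 → (2, 6, 8, 1, 0)
    λ_4 → (2, 6, 8, 1, 0)
    λ_5 → (2, 2, 2, 1, 9)
    λ_6 → (2, 6, 8, 1, 0)
    λ_7 → (1, 1, 6, 4, 6)
    λ_8 → (1, 1, 6, 4, 6)
    λ_9 → (2, 2, 2, 1, 9)
    λ_10 → (1, 1, 6, 4, 6)
    λ_11 → (2, 6, 8, 1, 0)
    λ_12 → (2, 2, 2, 1, 9)

Grouping the 12 weights by Ā_19-representative: 3 linkage classes.

[[1, 7, 8, 10], [2, 3, 4, 6, 11], [5, 9, 12]]


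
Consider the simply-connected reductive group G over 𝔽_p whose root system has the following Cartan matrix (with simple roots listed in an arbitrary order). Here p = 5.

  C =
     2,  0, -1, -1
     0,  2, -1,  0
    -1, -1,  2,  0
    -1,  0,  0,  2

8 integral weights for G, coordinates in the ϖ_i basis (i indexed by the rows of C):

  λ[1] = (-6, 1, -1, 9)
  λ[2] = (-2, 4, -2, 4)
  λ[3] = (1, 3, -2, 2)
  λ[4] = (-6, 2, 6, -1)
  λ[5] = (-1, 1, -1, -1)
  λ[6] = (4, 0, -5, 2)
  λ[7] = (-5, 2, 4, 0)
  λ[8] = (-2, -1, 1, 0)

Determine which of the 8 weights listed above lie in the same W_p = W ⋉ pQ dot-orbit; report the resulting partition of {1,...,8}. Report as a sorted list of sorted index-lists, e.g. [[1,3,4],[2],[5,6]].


Type A_4, rank 4, |W|=120; reorder rows/cols to standard.

Ā_5 reps of the 8 weights (A_4, coords as presented):

  λ_1 → (0, 2, 0, 0);  λ_2 → (1, 0, 1, 0);  λ_3 → (1, 0, 1, 0);  λ_4 → (0, 2, 0, 0);  λ_5 → (0, 2, 0, 0);  λ_6 → (1, 0, 1, 0);  λ_7 → (1, 0, 1, 0);  λ_8 → (1, 0, 1, 0)

2 distinct reps among the 8 weights ⇒ 2 W_5-linkage classes:

[[1, 4, 5], [2, 3, 6, 7, 8]]


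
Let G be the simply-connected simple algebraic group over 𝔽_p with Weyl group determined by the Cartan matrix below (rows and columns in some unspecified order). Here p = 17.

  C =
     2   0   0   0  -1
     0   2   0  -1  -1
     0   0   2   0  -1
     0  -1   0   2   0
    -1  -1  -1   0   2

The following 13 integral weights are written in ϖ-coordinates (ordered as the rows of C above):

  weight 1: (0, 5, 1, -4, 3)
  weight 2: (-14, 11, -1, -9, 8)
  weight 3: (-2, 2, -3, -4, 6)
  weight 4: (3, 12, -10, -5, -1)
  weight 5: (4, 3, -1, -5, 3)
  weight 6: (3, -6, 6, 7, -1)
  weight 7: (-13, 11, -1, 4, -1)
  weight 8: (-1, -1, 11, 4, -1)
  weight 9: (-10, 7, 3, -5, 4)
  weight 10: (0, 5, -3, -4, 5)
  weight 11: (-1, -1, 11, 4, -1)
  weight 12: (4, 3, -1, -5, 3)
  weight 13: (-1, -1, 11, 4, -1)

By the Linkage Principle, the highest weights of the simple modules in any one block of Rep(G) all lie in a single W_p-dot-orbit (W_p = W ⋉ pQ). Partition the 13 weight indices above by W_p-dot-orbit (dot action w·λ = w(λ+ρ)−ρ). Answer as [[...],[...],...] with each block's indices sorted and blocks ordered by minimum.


Cartan matrix: type D_5 (|W|=1920); un-permuting the 5 rows.

λ_j+ρ reflected into Ā_17 (⟨·,θ^∨⟩≤17); 5-tuples as given:

  λ_1 → (1, 0, 2, 3, 4) · λ_2 → (5, 0, 0, 4, 4) · λ_3 → (1, 0, 2, 3, 4) · λ_4 → (5, 0, 0, 4, 4) · λ_5 → (5, 0, 0, 4, 4) · λ_6 → (1, 0, 2, 3, 4) · λ_7 → (0, 0, 12, 5, 0) · λ_8 → (0, 0, 12, 5, 0) · λ_9 → (5, 0, 0, 4, 4) · λ_10 → (1, 0, 2, 3, 4) · λ_11 → (0, 0, 12, 5, 0) · λ_12 → (5, 0, 0, 4, 4) · λ_13 → (0, 0, 12, 5, 0)

Partition of {1..13} into 3 W_17-dot-orbits:

[[1, 3, 6, 10], [2, 4, 5, 9, 12], [7, 8, 11, 13]]


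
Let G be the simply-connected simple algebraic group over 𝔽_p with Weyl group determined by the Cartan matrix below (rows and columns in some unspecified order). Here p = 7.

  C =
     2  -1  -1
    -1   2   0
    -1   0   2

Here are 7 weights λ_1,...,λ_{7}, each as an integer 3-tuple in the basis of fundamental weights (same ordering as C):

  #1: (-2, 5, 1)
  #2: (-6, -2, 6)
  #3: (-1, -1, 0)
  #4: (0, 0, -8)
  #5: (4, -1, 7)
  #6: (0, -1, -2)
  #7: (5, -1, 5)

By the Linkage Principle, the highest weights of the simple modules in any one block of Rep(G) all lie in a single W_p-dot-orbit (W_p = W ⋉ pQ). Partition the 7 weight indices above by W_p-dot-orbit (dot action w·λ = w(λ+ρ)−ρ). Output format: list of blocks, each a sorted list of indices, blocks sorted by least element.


C ↔ A_3 under row/col permutation; |W(A_3)| = 24.

W_7-reps of the 7 weights in Ā_7 (same 3-coord order as C):

  1: (1, 5, 1);  2: (1, 5, 1);  3: (0, 0, 1);  4: (1, 5, 1);  5: (1, 5, 1);  6: (0, 0, 1);  7: (1, 5, 1)

The 7 indices split into 2 linkage classes (same alcove rep ⇔ same W_7-dot-orbit):

[[1, 2, 4, 5, 7], [3, 6]]


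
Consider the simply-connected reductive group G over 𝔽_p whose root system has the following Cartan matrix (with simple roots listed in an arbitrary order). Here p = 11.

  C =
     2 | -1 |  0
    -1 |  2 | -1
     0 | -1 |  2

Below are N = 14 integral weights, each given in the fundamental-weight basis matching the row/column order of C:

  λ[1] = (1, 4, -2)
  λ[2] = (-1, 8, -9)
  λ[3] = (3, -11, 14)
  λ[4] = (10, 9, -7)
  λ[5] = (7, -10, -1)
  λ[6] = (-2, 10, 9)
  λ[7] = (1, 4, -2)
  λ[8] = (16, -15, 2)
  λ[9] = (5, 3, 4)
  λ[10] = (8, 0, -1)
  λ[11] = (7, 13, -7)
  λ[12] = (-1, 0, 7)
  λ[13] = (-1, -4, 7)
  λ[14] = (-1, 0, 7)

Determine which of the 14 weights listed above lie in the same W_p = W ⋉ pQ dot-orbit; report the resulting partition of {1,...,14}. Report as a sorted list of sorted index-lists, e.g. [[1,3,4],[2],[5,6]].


Root system A_3: the 3×3 matrix C matches after relabeling.

λ_j+ρ reflected into Ā_11 (⟨·,θ^∨⟩≤11); 3-tuples as given:

  [1] (2, 4, 1)
  [2] (0, 1, 8)
  [3] (2, 4, 1)
  [4] (1, 0, 4)
  [5] (0, 1, 8)
  [6] (9, 1, 0)
  [7] (2, 4, 1)
  [8] (3, 0, 5)
  [9] (2, 4, 1)
  [10] (9, 1, 0)
  [11] (3, 0, 5)
  [12] (0, 1, 8)
  [13] (3, 0, 5)
  [14] (0, 1, 8)

5 distinct reps among the 14 weights ⇒ 5 W_11-linkage classes:

[[1, 3, 7, 9], [2, 5, 12, 14], [4], [6, 10], [8, 11, 13]]


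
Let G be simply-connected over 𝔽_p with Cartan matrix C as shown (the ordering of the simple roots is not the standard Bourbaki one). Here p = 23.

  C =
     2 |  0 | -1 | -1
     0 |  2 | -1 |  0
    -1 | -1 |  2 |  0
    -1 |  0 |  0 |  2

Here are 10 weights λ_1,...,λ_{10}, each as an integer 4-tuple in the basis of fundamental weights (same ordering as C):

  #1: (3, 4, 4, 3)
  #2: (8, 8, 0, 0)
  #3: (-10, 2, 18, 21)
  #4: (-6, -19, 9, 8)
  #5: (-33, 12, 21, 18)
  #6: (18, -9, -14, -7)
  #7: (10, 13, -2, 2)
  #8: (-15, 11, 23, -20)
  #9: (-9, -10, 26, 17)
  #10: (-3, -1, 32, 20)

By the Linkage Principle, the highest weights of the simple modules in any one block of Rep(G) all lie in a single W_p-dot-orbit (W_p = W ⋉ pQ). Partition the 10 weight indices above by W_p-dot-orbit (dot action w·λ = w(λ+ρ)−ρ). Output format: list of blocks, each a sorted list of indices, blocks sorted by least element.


Type A_4, rank 4, |W|=120; reorder rows/cols to standard.

Each λ_j+ρ reduced to Ā_23; 4-tuples below use C's row order:

  λ_1 → (4, 5, 5, 4)
  λ_2 → (9, 9, 1, 1)
  λ_3 → (9, 9, 1, 1)
  λ_4 → (4, 5, 5, 4)
  λ_5 → (9, 9, 1, 1)
  λ_6 → (6, 13, 0, 2)
  λ_7 → (9, 9, 1, 1)
  λ_8 → (9, 9, 1, 1)
  λ_9 → (4, 5, 5, 4)
  λ_10 → (6, 13, 0, 2)

Grouping the 10 weights by Ā_23-representative: 3 linkage classes.

[[1, 4, 9], [2, 3, 5, 7, 8], [6, 10]]


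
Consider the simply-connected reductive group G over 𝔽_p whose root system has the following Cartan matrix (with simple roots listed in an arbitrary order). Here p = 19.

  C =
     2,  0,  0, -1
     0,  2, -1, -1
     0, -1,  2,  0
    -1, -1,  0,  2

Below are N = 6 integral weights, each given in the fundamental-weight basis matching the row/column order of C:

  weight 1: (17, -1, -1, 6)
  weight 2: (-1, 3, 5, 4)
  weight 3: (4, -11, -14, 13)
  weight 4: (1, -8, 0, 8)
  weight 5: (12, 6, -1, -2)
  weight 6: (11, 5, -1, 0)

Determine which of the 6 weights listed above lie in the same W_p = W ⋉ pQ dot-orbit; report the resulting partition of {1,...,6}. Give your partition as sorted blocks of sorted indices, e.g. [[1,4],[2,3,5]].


C ↔ A_4 under row/col permutation; |W(A_4)| = 120.

λ_j+ρ reflected into Ā_19 (⟨·,θ^∨⟩≤19); 4-tuples as given:

  λ_1 → (12, 6, 0, 1)
  λ_2 → (0, 4, 6, 5)
  λ_3 → (0, 4, 6, 5)
  λ_4 → (2, 1, 6, 2)
  λ_5 → (12, 6, 0, 1)
  λ_6 → (12, 6, 0, 1)

These 6 weights hit 3 W_19-dot-orbits; sizes (3, 2, 1):

[[1, 5, 6], [2, 3], [4]]


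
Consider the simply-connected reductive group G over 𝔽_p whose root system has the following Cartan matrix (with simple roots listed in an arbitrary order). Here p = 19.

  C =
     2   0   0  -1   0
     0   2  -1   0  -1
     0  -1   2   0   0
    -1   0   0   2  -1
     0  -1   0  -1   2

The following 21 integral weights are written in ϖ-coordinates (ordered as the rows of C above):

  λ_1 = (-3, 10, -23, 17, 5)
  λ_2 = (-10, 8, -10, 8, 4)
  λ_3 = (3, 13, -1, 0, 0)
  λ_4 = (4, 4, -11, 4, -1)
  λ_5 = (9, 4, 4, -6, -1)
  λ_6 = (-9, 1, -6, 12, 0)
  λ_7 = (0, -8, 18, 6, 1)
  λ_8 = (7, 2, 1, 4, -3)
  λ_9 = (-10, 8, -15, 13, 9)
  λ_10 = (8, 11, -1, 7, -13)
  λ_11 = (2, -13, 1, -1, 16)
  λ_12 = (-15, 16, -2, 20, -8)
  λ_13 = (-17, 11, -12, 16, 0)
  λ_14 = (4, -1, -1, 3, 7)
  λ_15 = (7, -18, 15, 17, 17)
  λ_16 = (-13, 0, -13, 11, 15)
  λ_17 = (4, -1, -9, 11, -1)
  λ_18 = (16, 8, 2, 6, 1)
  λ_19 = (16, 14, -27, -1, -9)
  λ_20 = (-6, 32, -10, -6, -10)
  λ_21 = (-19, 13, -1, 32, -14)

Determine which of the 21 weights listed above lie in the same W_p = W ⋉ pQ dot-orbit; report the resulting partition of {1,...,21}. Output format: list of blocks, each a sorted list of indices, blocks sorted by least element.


Type A_5, rank 5, |W|=720; reorder rows/cols to standard.

W_19-reps of the 21 weights in Ā_19 (same 5-coord order as C):

  λ_1 → (8, 1, 2, 3, 2)
  λ_2 → (5, 0, 5, 0, 5)
  λ_3 → (3, 13, 1, 1, 1)
  λ_4 → (5, 0, 5, 0, 5)
  λ_5 → (5, 0, 5, 0, 5)
  λ_6 → (8, 1, 2, 3, 2)
  λ_7 → (2, 2, 9, 0, 5)
  λ_8 → (8, 1, 2, 3, 2)
  λ_9 → (5, 0, 5, 0, 5)
  λ_10 → (5, 0, 0, 4, 8)
  λ_11 → (2, 2, 9, 0, 5)
  λ_12 → (2, 2, 9, 0, 5)
  λ_13 → (5, 1, 0, 1, 1)
  λ_14 → (5, 0, 0, 4, 8)
  λ_15 → (5, 1, 0, 1, 1)
  λ_16 → (2, 2, 9, 0, 5)
  λ_17 → (5, 0, 0, 4, 8)
  λ_18 → (2, 2, 9, 0, 5)
  λ_19 → (5, 0, 0, 4, 8)
  λ_20 → (5, 0, 5, 0, 5)
  λ_21 → (3, 13, 1, 1, 1)

6 distinct reps among the 21 weights ⇒ 6 W_19-linkage classes:

[[1, 6, 8], [2, 4, 5, 9, 20], [3, 21], [7, 11, 12, 16, 18], [10, 14, 17, 19], [13, 15]]


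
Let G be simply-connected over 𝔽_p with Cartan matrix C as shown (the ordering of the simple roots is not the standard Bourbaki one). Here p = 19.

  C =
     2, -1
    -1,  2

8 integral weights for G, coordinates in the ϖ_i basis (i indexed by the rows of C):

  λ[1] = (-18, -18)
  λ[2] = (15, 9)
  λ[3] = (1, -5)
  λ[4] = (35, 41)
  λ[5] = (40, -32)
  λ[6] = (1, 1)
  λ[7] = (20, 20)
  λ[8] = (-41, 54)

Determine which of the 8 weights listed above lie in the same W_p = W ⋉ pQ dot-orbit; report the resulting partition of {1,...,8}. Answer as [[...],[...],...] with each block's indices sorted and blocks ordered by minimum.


Dynkin diagram of C (from the 2 off-diagonal −1 entries): A_2.

Each λ_j+ρ reduced to Ā_19; 2-tuples below use C's row order:

  λ_1 → (2, 2);  λ_2 → (9, 3);  λ_3 → (2, 2);  λ_4 → (2, 2);  λ_5 → (9, 3);  λ_6 → (2, 2);  λ_7 → (2, 2);  λ_8 → (15, 2)

3 distinct reps among the 8 weights ⇒ 3 W_19-linkage classes:

[[1, 3, 4, 6, 7], [2, 5], [8]]


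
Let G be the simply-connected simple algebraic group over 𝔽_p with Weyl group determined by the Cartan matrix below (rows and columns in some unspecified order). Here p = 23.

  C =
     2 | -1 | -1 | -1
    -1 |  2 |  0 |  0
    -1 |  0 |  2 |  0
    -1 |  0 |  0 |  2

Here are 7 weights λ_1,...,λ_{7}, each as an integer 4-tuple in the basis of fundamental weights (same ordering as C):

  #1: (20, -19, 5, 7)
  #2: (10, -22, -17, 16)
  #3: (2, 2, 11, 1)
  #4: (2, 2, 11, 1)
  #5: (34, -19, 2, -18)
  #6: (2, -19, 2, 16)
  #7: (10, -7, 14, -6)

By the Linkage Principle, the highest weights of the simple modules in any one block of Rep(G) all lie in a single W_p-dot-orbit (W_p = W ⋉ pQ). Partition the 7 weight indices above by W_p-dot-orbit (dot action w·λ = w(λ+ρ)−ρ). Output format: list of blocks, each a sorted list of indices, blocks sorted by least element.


D_4 Cartan matrix, 4 simple roots permuted; ρ=(1,1,1,1).

Alcove-folded reps (p=23, 7 weights, presented ϖ-order):

  [1] (2, 6, 6, 4);  [2] (3, 2, 7, 6);  [3] (3, 3, 12, 2);  [4] (3, 3, 12, 2);  [5] (3, 3, 12, 2);  [6] (3, 3, 12, 2);  [7] (3, 3, 12, 2)

Linkage partition of the 7 weights (3 classes, p=23):

[[1], [2], [3, 4, 5, 6, 7]]


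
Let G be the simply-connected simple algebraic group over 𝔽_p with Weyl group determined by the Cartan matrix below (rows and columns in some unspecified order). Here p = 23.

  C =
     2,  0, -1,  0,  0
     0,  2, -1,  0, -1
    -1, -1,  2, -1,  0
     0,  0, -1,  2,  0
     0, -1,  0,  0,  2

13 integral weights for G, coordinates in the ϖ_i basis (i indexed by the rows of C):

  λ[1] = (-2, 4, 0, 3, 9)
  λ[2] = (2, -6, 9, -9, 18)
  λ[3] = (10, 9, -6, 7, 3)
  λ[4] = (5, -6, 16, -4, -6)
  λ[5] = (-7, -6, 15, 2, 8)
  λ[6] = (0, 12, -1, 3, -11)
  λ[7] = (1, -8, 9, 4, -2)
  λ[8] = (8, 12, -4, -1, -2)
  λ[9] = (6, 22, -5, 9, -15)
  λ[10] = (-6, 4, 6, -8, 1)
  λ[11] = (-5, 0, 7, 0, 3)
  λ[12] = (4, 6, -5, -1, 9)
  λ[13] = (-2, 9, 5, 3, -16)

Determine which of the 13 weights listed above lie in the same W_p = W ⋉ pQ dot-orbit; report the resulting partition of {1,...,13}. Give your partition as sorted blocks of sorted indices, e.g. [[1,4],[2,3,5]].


Cartan matrix: type D_5 (|W|=1920); un-permuting the 5 rows.

λ_j+ρ reflected into Ā_23 (⟨·,θ^∨⟩≤23); 5-tuples as given:

  λ_1+ρ ↦ (1, 3, 0, 4, 10) · λ_2+ρ ↦ (1, 3, 0, 4, 10) · λ_3+ρ ↦ (6, 4, 0, 3, 1) · λ_4+ρ ↦ (6, 4, 0, 3, 1) · λ_5+ρ ↦ (6, 4, 0, 3, 1) · λ_6+ρ ↦ (1, 3, 0, 4, 10) · λ_7+ρ ↦ (2, 1, 2, 5, 7) · λ_8+ρ ↦ (6, 4, 0, 3, 1) · λ_9+ρ ↦ (6, 4, 0, 3, 1) · λ_10+ρ ↦ (0, 0, 5, 2, 2) · λ_11+ρ ↦ (4, 1, 4, 1, 4) · λ_12+ρ ↦ (1, 3, 0, 4, 10) · λ_13+ρ ↦ (1, 3, 0, 4, 10)

Linkage partition of the 13 weights (5 classes, p=23):

[[1, 2, 6, 12, 13], [3, 4, 5, 8, 9], [7], [10], [11]]


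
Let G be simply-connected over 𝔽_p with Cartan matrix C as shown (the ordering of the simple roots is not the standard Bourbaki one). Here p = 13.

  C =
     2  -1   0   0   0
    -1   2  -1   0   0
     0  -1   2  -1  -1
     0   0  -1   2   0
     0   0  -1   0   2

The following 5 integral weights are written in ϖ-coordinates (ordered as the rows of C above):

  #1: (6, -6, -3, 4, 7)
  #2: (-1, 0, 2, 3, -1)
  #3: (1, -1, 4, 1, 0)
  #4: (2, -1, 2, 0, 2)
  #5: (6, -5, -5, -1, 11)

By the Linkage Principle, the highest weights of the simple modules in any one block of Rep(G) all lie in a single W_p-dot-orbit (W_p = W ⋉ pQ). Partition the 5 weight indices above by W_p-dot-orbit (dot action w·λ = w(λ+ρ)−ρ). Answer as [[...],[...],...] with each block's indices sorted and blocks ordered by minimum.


Dynkin diagram of C (from the 8 off-diagonal −1 entries): D_5.

Each λ_j+ρ reduced to Ā_13; 5-tuples below use C's row order:

  λ_1+ρ ↦ (0, 2, 3, 2, 1)
  λ_2+ρ ↦ (0, 1, 3, 4, 0)
  λ_3+ρ ↦ (0, 2, 3, 2, 1)
  λ_4+ρ ↦ (3, 0, 3, 1, 3)
  λ_5+ρ ↦ (0, 1, 3, 4, 0)

3 distinct reps among the 5 weights ⇒ 3 W_13-linkage classes:

[[1, 3], [2, 5], [4]]


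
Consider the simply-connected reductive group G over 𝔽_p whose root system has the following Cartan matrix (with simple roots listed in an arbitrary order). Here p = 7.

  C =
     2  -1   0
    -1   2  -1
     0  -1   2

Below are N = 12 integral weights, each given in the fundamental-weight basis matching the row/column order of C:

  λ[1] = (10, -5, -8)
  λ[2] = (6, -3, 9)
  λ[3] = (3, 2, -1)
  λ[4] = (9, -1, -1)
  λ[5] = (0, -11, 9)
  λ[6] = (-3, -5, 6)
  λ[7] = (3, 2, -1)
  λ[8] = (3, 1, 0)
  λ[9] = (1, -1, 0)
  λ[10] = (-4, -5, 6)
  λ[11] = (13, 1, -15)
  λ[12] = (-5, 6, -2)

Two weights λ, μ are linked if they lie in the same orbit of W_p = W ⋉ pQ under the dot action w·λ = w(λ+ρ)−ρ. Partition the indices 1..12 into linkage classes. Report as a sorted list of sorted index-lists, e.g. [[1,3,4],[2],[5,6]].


A_3 Cartan matrix, 3 simple roots permuted; ρ=(1,1,1).

Folding the 12 weights λ_j+ρ into Ā_7 (reps in the given 3-coord order):

  λ_1+ρ ↦ (4, 3, 0) · λ_2+ρ ↦ (2, 0, 1) · λ_3+ρ ↦ (4, 3, 0) · λ_4+ρ ↦ (4, 3, 0) · λ_5+ρ ↦ (4, 2, 1) · λ_6+ρ ↦ (4, 2, 1) · λ_7+ρ ↦ (4, 3, 0) · λ_8+ρ ↦ (4, 2, 1) · λ_9+ρ ↦ (2, 0, 1) · λ_10+ρ ↦ (4, 3, 0) · λ_11+ρ ↦ (0, 2, 0) · λ_12+ρ ↦ (4, 2, 1)

These 12 weights hit 4 W_7-dot-orbits; sizes (5, 2, 4, 1):

[[1, 3, 4, 7, 10], [2, 9], [5, 6, 8, 12], [11]]


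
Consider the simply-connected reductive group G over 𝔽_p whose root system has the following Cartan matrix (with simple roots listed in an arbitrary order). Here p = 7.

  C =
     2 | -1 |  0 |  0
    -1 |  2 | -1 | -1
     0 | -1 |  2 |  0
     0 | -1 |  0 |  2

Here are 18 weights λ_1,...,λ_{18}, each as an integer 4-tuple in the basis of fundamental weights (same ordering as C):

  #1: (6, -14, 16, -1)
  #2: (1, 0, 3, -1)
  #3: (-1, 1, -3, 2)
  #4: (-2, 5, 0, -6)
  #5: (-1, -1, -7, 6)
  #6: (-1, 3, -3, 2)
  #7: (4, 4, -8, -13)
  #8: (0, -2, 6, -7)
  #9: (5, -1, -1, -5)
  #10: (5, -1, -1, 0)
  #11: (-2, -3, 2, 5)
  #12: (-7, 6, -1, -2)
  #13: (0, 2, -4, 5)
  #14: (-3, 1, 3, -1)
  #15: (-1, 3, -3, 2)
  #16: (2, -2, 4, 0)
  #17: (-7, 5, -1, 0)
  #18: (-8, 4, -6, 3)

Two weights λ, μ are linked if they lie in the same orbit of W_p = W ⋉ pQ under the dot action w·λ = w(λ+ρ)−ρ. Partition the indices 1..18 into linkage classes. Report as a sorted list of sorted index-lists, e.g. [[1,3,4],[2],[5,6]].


Type D_4, rank 4, |W|=192; reorder rows/cols to standard.

Folding the 18 weights λ_j+ρ into Ā_7 (reps in the given 4-coord order):

  λ_1 → (2, 1, 0, 3) · λ_2 → (2, 0, 4, 0) · λ_3 → (0, 0, 2, 3) · λ_4 → (1, 0, 1, 5) · λ_5 → (6, 0, 0, 1) · λ_6 → (0, 0, 2, 3) · λ_7 → (0, 0, 2, 3) · λ_8 → (6, 0, 0, 1) · λ_9 → (2, 0, 4, 0) · λ_10 → (6, 0, 0, 1) · λ_11 → (2, 1, 0, 3) · λ_12 → (6, 0, 0, 1) · λ_13 → (2, 1, 0, 3) · λ_14 → (2, 0, 4, 0) · λ_15 → (0, 0, 2, 3) · λ_16 → (2, 0, 4, 0) · λ_17 → (6, 0, 0, 1) · λ_18 → (0, 0, 2, 3)

These 18 weights hit 5 W_7-dot-orbits; sizes (3, 4, 5, 1, 5):

[[1, 11, 13], [2, 9, 14, 16], [3, 6, 7, 15, 18], [4], [5, 8, 10, 12, 17]]


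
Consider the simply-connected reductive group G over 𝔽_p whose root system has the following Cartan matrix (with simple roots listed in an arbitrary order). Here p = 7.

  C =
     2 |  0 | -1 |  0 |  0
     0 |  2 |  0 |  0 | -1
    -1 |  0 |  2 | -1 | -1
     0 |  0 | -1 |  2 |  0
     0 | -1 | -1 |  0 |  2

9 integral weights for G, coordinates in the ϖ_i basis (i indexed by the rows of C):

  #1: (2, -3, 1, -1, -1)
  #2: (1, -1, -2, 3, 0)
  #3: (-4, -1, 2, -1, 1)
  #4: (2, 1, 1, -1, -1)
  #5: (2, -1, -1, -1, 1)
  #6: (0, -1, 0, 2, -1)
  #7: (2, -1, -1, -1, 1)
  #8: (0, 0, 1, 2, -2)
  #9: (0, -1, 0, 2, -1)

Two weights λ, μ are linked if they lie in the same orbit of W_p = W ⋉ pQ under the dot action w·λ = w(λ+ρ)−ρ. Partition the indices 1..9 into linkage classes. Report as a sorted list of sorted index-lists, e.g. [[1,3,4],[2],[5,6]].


Type D_5, rank 5, |W|=1920; reorder rows/cols to standard.

Alcove-folded reps (p=7, 9 weights, presented ϖ-order):

  [1] (3, 0, 0, 0, 2) · [2] (1, 0, 1, 3, 0) · [3] (3, 0, 0, 0, 2) · [4] (3, 0, 0, 0, 2) · [5] (3, 0, 0, 0, 2) · [6] (1, 0, 1, 3, 0) · [7] (3, 0, 0, 0, 2) · [8] (1, 0, 1, 3, 0) · [9] (1, 0, 1, 3, 0)

These 9 weights hit 2 W_7-dot-orbits; sizes (5, 4):

[[1, 3, 4, 5, 7], [2, 6, 8, 9]]
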